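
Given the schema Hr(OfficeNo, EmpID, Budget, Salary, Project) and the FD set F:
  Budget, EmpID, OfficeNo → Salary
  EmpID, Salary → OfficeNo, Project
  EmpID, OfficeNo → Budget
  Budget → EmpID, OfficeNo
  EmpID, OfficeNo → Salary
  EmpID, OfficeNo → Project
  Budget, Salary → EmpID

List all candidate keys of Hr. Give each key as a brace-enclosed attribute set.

{Budget}, {EmpID, OfficeNo}, {EmpID, Salary}

{Budget}⁺ = {Budget, EmpID, OfficeNo, Project, Salary} — all of the relation — so {Budget} is a candidate key.
{EmpID, OfficeNo}⁺ = {Budget, EmpID, OfficeNo, Project, Salary} — all of the relation — so {EmpID, OfficeNo} is a candidate key.
{EmpID, Salary}⁺ = {Budget, EmpID, OfficeNo, Project, Salary} — all of the relation — so {EmpID, Salary} is a candidate key.
No proper subset of any of these is a key, and no other minimal superkey exists.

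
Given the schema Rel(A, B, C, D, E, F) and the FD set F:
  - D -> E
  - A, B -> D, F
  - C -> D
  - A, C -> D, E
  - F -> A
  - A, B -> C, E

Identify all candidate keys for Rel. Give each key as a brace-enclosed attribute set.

{A, B}, {B, F}

Attributes never on any right-hand side: {B} — every candidate key must contain it.
{A, B}⁺ = {A, B, C, D, E, F} — all of the relation — so {A, B} is a candidate key.
{B, F}⁺ = {A, B, C, D, E, F} — all of the relation — so {B, F} is a candidate key.
These are minimal and exhaustive — every other superkey contains one of them.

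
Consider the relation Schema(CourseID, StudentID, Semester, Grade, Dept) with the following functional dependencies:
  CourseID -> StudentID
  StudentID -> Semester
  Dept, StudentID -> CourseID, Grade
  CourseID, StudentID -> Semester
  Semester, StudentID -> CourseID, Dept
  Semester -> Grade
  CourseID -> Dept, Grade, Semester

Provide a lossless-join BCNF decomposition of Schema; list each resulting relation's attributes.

{CourseID, Dept, Semester, StudentID}; {Grade, Semester}

Candidate keys of the original relation: {CourseID}, {StudentID}.
{CourseID, Dept, Grade, Semester, StudentID}: {Semester} determines {Grade, Semester} here but is not a superkey — split on Semester -> Grade, giving {Grade, Semester} and {CourseID, Dept, Semester, StudentID}.
{Grade, Semester}: every determinant is a superkey — BCNF.
{CourseID, Dept, Semester, StudentID}: every determinant is a superkey — BCNF.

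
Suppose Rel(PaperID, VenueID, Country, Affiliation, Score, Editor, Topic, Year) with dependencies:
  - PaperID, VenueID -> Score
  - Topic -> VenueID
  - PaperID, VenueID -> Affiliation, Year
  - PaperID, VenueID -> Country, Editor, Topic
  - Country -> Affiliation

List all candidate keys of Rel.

Attributes never on any right-hand side: {PaperID} — every candidate key must contain it.
{PaperID, Topic}⁺ = {Affiliation, Country, Editor, PaperID, Score, Topic, VenueID, Year} — all of the relation — so {PaperID, Topic} is a candidate key.
{PaperID, VenueID}⁺ = {Affiliation, Country, Editor, PaperID, Score, Topic, VenueID, Year} — all of the relation — so {PaperID, VenueID} is a candidate key.
No proper subset of any of these is a key, and no other minimal superkey exists.

{PaperID, Topic}, {PaperID, VenueID}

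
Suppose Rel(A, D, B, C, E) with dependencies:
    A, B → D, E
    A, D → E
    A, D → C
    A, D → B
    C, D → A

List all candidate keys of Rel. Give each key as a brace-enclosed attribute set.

{A, B}⁺ = {A, B, C, D, E}, which is every attribute, so {A, B} is a candidate key.
{A, D}⁺ = {A, B, C, D, E}, which is every attribute, so {A, D} is a candidate key.
{C, D}⁺ = {A, B, C, D, E}, which is every attribute, so {C, D} is a candidate key.
These are minimal and exhaustive — every other superkey contains one of them.

{A, B}, {A, D}, {C, D}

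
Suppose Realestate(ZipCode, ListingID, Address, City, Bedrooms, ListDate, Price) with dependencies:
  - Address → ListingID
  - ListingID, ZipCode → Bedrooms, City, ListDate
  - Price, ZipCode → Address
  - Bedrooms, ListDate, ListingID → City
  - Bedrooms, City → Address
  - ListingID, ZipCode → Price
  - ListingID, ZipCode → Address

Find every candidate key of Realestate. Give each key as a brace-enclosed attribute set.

{Address, ZipCode}, {Bedrooms, City, ZipCode}, {ListingID, ZipCode}, {Price, ZipCode}

{ZipCode} never appears on the right of any FD, so every key must include it.
Closure of {Address, ZipCode} is {Address, Bedrooms, City, ListDate, ListingID, Price, ZipCode}, the whole schema; {Address, ZipCode} is a candidate key.
Closure of {ListingID, ZipCode} is {Address, Bedrooms, City, ListDate, ListingID, Price, ZipCode}, the whole schema; {ListingID, ZipCode} is a candidate key.
Closure of {Price, ZipCode} is {Address, Bedrooms, City, ListDate, ListingID, Price, ZipCode}, the whole schema; {Price, ZipCode} is a candidate key.
Closure of {Bedrooms, City, ZipCode} is {Address, Bedrooms, City, ListDate, ListingID, Price, ZipCode}, the whole schema; {Bedrooms, City, ZipCode} is a candidate key.
These are minimal and exhaustive — every other superkey contains one of them.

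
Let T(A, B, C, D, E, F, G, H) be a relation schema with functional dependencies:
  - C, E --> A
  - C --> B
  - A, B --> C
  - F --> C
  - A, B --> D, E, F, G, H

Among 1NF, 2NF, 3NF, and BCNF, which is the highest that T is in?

3NF

Candidate keys: {A, B}, {A, C}, {A, F}, {C, E}, {E, F}. Prime attributes: {A, B, C, E, F}.
For C --> B we have {C}⁺ = {B, C}; {C} is not a superkey, so BCNF fails.
Since {B} ⊆ prime attributes and every other non-superkey FD also has a prime right side, the schema is in 3NF.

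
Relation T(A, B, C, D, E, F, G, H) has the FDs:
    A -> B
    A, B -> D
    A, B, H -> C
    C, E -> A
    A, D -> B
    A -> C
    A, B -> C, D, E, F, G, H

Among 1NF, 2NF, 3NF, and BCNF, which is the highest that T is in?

BCNF

Candidate keys: {A}, {C, E}. Prime attributes: {A, C, E}.
The left-hand side of every FD is a superkey, so BCNF is satisfied.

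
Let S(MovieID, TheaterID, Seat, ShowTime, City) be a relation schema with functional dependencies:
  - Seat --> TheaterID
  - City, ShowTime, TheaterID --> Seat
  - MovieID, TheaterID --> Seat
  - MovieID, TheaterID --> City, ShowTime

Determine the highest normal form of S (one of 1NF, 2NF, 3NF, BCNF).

3NF

Candidate keys: {MovieID, Seat}, {MovieID, TheaterID}. Prime attributes: {MovieID, Seat, TheaterID}.
For Seat --> TheaterID we have {Seat}⁺ = {Seat, TheaterID}; {Seat} is not a superkey, so BCNF fails.
Its right-hand attributes {TheaterID} are all prime, as are those of every other non-superkey FD — the relation is in 3NF.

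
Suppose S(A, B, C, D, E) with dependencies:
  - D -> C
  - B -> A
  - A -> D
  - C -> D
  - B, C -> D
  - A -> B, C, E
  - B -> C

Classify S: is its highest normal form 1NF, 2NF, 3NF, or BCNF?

2NF

Candidate keys: {A}, {B}. Prime attributes: {A, B}.
For D -> C we have {D}⁺ = {C, D}; {D} is not a superkey, so BCNF fails.
D -> C has non-prime {C} on the right and a non-superkey on the left, so 3NF fails.
All keys have size 1, which rules out partial dependencies — 2NF is satisfied.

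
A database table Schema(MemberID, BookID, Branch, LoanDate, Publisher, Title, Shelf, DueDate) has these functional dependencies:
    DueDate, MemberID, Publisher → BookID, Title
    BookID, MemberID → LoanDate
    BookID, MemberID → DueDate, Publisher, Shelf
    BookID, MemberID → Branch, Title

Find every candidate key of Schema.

{BookID, MemberID}, {DueDate, MemberID, Publisher}

{MemberID} never appears on the right of any FD, so every key must include it.
Closure of {BookID, MemberID} is {BookID, Branch, DueDate, LoanDate, MemberID, Publisher, Shelf, Title}, the whole schema; {BookID, MemberID} is a candidate key.
Closure of {DueDate, MemberID, Publisher} is {BookID, Branch, DueDate, LoanDate, MemberID, Publisher, Shelf, Title}, the whole schema; {DueDate, MemberID, Publisher} is a candidate key.
Any other superkey properly contains one of these, so there are no further candidate keys.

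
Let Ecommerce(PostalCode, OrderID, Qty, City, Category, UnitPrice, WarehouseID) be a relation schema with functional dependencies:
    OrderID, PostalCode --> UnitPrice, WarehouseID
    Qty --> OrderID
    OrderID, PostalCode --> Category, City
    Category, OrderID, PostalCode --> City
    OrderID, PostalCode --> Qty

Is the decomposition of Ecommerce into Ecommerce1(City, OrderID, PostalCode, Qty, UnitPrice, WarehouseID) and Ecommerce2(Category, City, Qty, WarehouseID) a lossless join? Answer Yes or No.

No

The shared attributes are {City, Qty, WarehouseID} and {City, Qty, WarehouseID}⁺ = {City, OrderID, Qty, WarehouseID}.
Ecommerce1 ⊄ {City, OrderID, Qty, WarehouseID} and Ecommerce2 ⊄ {City, OrderID, Qty, WarehouseID}, so the split is lossy.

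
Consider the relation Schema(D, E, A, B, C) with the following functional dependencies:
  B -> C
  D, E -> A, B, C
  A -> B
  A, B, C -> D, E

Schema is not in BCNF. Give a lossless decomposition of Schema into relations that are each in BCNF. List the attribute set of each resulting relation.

{A, B, D, E}; {B, C}

Candidate keys of the original relation: {A}, {D, E}.
{A, B, C, D, E}: {B} determines {B, C} here but is not a superkey — split on B -> C, giving {B, C} and {A, B, D, E}.
{B, C}: every determinant is a superkey — BCNF.
{A, B, D, E}: every determinant is a superkey — BCNF.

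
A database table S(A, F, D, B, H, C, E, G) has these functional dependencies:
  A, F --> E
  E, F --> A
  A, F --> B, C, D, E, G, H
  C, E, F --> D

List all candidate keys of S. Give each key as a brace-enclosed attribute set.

{A, F}, {E, F}

No FD produces {F}, so it must be in every candidate key.
{A, F}⁺ = {A, B, C, D, E, F, G, H}, which is every attribute, so {A, F} is a candidate key.
{E, F}⁺ = {A, B, C, D, E, F, G, H}, which is every attribute, so {E, F} is a candidate key.
These are minimal and exhaustive — every other superkey contains one of them.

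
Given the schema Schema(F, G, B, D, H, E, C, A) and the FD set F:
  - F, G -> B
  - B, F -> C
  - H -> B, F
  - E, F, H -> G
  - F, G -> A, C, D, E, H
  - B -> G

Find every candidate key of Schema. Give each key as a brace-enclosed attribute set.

{B, F}, {F, G}, {H}

Closure of {H} is {A, B, C, D, E, F, G, H}, the whole schema; {H} is a candidate key.
Closure of {B, F} is {A, B, C, D, E, F, G, H}, the whole schema; {B, F} is a candidate key.
Closure of {F, G} is {A, B, C, D, E, F, G, H}, the whole schema; {F, G} is a candidate key.
No proper subset of any of these is a key, and no other minimal superkey exists.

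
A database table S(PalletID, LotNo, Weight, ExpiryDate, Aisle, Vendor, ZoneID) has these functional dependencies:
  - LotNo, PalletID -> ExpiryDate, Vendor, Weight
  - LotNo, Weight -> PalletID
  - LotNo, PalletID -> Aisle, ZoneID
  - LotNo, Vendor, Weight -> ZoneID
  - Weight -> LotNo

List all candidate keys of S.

{LotNo, PalletID}, {Weight}

Closure of {Weight} is {Aisle, ExpiryDate, LotNo, PalletID, Vendor, Weight, ZoneID}, the whole schema; {Weight} is a candidate key.
Closure of {LotNo, PalletID} is {Aisle, ExpiryDate, LotNo, PalletID, Vendor, Weight, ZoneID}, the whole schema; {LotNo, PalletID} is a candidate key.
Any other superkey properly contains one of these, so there are no further candidate keys.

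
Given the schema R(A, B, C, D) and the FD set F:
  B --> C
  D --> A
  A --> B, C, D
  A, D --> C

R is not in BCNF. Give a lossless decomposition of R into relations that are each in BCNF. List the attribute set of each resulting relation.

{A, B, D}; {B, C}

Candidate keys of the original relation: {A}, {D}.
Within {A, B, C, D}: {B}⁺ ∩ {A, B, C, D} = {B, C}, not the whole set, so B --> C violates BCNF; decompose into {B, C} and {A, B, D}.
{B, C} is in BCNF.
{A, B, D} is in BCNF.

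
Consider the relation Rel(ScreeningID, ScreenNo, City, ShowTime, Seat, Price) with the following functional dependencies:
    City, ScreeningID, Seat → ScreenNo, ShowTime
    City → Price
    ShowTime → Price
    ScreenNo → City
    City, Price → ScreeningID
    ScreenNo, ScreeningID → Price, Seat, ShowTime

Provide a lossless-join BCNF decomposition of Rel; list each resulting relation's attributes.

Candidate keys of the original relation: {City, Seat}, {ScreenNo}.
{City, Price, ScreenNo, ScreeningID, Seat, ShowTime}: {City} determines {City, Price, ScreeningID} here but is not a superkey — split on City → Price, ScreeningID, giving {City, Price, ScreeningID} and {City, ScreenNo, Seat, ShowTime}.
{City, Price, ScreeningID} has no BCNF violation.
{City, ScreenNo, Seat, ShowTime} has no BCNF violation.

{City, Price, ScreeningID}; {City, ScreenNo, Seat, ShowTime}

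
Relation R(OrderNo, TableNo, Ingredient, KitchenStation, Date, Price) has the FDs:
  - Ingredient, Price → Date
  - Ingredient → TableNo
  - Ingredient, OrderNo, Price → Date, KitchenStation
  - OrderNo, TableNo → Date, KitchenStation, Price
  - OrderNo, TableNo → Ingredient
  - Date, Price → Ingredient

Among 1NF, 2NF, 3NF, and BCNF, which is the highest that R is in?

Candidate keys: {Date, OrderNo, Price}, {Ingredient, OrderNo}, {OrderNo, TableNo}. Prime attributes: {Date, Ingredient, OrderNo, Price, TableNo}.
Ingredient, Price → Date: {Ingredient, Price}⁺ = {Date, Ingredient, Price, TableNo}, which is not all of the attributes, so the left side is not a superkey — BCNF is violated.
But every attribute on its right side ({Date}) is prime, and the same holds for every other non-superkey FD, so 3NF still holds.

3NF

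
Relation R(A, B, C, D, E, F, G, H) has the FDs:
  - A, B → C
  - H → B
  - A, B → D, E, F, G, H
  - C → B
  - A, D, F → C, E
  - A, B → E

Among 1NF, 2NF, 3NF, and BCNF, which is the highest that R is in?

Candidate keys: {A, B}, {A, C}, {A, D, F}, {A, H}. Prime attributes: {A, B, C, D, F, H}.
H → B: {H}⁺ = {B, H}, which is not all of the attributes, so the left side is not a superkey — BCNF is violated.
Since {B} ⊆ prime attributes and every other non-superkey FD also has a prime right side, the schema is in 3NF.

3NF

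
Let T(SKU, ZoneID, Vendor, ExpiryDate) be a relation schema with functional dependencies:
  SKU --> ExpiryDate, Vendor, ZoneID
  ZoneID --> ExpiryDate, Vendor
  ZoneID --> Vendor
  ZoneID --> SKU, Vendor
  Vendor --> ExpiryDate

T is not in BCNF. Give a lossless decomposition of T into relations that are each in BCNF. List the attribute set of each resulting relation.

Candidate keys of the original relation: {SKU}, {ZoneID}.
Within {ExpiryDate, SKU, Vendor, ZoneID}: {Vendor}⁺ ∩ {ExpiryDate, SKU, Vendor, ZoneID} = {ExpiryDate, Vendor}, not the whole set, so Vendor --> ExpiryDate violates BCNF; decompose into {ExpiryDate, Vendor} and {SKU, Vendor, ZoneID}.
{ExpiryDate, Vendor} is in BCNF.
{SKU, Vendor, ZoneID} is in BCNF.

{ExpiryDate, Vendor}; {SKU, Vendor, ZoneID}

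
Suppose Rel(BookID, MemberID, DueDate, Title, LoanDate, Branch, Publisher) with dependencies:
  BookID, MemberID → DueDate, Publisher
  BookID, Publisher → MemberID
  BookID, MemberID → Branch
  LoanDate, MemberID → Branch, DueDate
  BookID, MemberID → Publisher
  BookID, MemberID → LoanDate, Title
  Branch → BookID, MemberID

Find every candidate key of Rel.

{Branch}⁺ = {BookID, Branch, DueDate, LoanDate, MemberID, Publisher, Title} — all of the relation — so {Branch} is a candidate key.
{BookID, MemberID}⁺ = {BookID, Branch, DueDate, LoanDate, MemberID, Publisher, Title} — all of the relation — so {BookID, MemberID} is a candidate key.
{BookID, Publisher}⁺ = {BookID, Branch, DueDate, LoanDate, MemberID, Publisher, Title} — all of the relation — so {BookID, Publisher} is a candidate key.
{LoanDate, MemberID}⁺ = {BookID, Branch, DueDate, LoanDate, MemberID, Publisher, Title} — all of the relation — so {LoanDate, MemberID} is a candidate key.
These are minimal and exhaustive — every other superkey contains one of them.

{BookID, MemberID}, {BookID, Publisher}, {Branch}, {LoanDate, MemberID}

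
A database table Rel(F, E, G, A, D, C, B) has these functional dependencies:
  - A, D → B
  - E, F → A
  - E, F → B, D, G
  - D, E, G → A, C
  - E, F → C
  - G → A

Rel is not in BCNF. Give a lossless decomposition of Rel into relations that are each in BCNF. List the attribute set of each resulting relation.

Candidate key of the original relation: {E, F}.
Within {A, B, C, D, E, F, G}: {A, D}⁺ ∩ {A, B, C, D, E, F, G} = {A, B, D}, not the whole set, so A, D → B violates BCNF; decompose into {A, B, D} and {A, C, D, E, F, G}.
{A, B, D}: every determinant is a superkey — BCNF.
Within {A, C, D, E, F, G}: {D, E, G}⁺ ∩ {A, C, D, E, F, G} = {A, C, D, E, G}, not the whole set, so D, E, G → A, C violates BCNF; decompose into {A, C, D, E, G} and {D, E, F, G}.
Within {A, C, D, E, G}: {G}⁺ ∩ {A, C, D, E, G} = {A, G}, not the whole set, so G → A violates BCNF; decompose into {A, G} and {C, D, E, G}.
{A, G}: every determinant is a superkey — BCNF.
{C, D, E, G}: every determinant is a superkey — BCNF.
{D, E, F, G}: every determinant is a superkey — BCNF.

{A, B, D}; {A, G}; {C, D, E, G}; {D, E, F, G}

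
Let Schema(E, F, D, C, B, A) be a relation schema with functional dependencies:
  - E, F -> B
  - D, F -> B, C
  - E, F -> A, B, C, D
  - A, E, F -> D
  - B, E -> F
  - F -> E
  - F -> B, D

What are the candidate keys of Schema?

{B, E}, {F}

{F} is a candidate key since {F}⁺ = {A, B, C, D, E, F} covers every attribute.
{B, E} is a candidate key since {B, E}⁺ = {A, B, C, D, E, F} covers every attribute.
No proper subset of any of these is a key, and no other minimal superkey exists.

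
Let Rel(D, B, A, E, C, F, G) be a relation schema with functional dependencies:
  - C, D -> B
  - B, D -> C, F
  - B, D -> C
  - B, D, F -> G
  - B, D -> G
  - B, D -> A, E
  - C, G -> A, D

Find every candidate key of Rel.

{B, D}, {C, D}, {C, G}

{B, D} is a candidate key since {B, D}⁺ = {A, B, C, D, E, F, G} covers every attribute.
{C, D} is a candidate key since {C, D}⁺ = {A, B, C, D, E, F, G} covers every attribute.
{C, G} is a candidate key since {C, G}⁺ = {A, B, C, D, E, F, G} covers every attribute.
These are minimal and exhaustive — every other superkey contains one of them.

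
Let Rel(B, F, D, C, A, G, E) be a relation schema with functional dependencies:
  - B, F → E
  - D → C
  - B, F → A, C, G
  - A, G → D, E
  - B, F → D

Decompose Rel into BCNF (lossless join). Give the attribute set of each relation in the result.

{A, B, F, G}; {A, D, E, G}; {C, D}

Candidate key of the original relation: {B, F}.
Within {A, B, C, D, E, F, G}: {D}⁺ ∩ {A, B, C, D, E, F, G} = {C, D}, not the whole set, so D → C violates BCNF; decompose into {C, D} and {A, B, D, E, F, G}.
{C, D}: every determinant is a superkey — BCNF.
Within {A, B, D, E, F, G}: {A, G}⁺ ∩ {A, B, D, E, F, G} = {A, D, E, G}, not the whole set, so A, G → D, E violates BCNF; decompose into {A, D, E, G} and {A, B, F, G}.
{A, D, E, G}: every determinant is a superkey — BCNF.
{A, B, F, G}: every determinant is a superkey — BCNF.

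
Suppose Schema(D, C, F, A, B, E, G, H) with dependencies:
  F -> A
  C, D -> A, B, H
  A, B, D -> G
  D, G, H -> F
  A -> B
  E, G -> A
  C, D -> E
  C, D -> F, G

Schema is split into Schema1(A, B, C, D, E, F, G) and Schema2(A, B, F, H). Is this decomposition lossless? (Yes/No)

The shared attributes are {A, B, F} and {A, B, F}⁺ = {A, B, F}.
The closure covers neither Schema1 nor Schema2 entirely; the join is not lossless.

No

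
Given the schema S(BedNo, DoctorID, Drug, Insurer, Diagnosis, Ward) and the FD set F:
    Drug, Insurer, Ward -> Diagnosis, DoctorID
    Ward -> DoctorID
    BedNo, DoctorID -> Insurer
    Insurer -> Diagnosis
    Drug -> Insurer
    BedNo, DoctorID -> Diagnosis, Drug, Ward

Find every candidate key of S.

{BedNo} never appears on the right of any FD, so every key must include it.
{BedNo, DoctorID}⁺ = {BedNo, Diagnosis, DoctorID, Drug, Insurer, Ward}, which is every attribute, so {BedNo, DoctorID} is a candidate key.
{BedNo, Ward}⁺ = {BedNo, Diagnosis, DoctorID, Drug, Insurer, Ward}, which is every attribute, so {BedNo, Ward} is a candidate key.
No proper subset of any of these is a key, and no other minimal superkey exists.

{BedNo, DoctorID}, {BedNo, Ward}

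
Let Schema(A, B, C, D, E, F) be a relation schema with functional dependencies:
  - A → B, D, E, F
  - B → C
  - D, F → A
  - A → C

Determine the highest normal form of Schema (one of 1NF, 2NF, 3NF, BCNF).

Candidate keys: {A}, {D, F}. Prime attributes: {A, D, F}.
B → C breaks BCNF: {B}⁺ = {B, C}, so {B} is not a superkey.
B → C determines the non-prime attribute {C} from a non-superkey — 3NF is violated.
No proper subset of a key has a non-prime attribute in its closure, so there is no partial dependency; 2NF holds.

2NF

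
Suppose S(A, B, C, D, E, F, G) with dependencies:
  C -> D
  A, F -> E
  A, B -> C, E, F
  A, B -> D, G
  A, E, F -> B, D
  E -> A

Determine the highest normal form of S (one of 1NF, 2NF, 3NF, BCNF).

2NF

Candidate keys: {A, B}, {A, F}, {B, E}, {E, F}. Prime attributes: {A, B, E, F}.
C -> D: {C}⁺ = {C, D}, which is not all of the attributes, so the left side is not a superkey — BCNF is violated.
C -> D determines the non-prime attribute {D} from a non-superkey — 3NF is violated.
No proper subset of a key has a non-prime attribute in its closure, so there is no partial dependency; 2NF holds.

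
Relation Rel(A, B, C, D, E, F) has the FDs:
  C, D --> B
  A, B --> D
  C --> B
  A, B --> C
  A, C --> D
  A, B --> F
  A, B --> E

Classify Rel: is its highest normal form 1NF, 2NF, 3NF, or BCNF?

Candidate keys: {A, B}, {A, C}. Prime attributes: {A, B, C}.
C, D --> B breaks BCNF: {C, D}⁺ = {B, C, D}, so {C, D} is not a superkey.
But every attribute on its right side ({B}) is prime, and the same holds for every other non-superkey FD, so 3NF still holds.

3NF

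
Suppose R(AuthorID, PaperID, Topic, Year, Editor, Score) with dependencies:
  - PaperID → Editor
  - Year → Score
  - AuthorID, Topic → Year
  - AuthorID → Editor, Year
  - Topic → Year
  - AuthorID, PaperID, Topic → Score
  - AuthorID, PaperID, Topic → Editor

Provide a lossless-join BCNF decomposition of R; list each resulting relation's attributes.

Candidate key of the original relation: {AuthorID, PaperID, Topic}.
{AuthorID, Editor, PaperID, Score, Topic, Year}: {PaperID} determines {Editor, PaperID} here but is not a superkey — split on PaperID → Editor, giving {Editor, PaperID} and {AuthorID, PaperID, Score, Topic, Year}.
{Editor, PaperID}: every determinant is a superkey — BCNF.
{AuthorID, PaperID, Score, Topic, Year}: {Year} determines {Score, Year} here but is not a superkey — split on Year → Score, giving {Score, Year} and {AuthorID, PaperID, Topic, Year}.
{Score, Year}: every determinant is a superkey — BCNF.
{AuthorID, PaperID, Topic, Year}: {AuthorID, Topic} determines {AuthorID, Topic, Year} here but is not a superkey — split on AuthorID, Topic → Year, giving {AuthorID, Topic, Year} and {AuthorID, PaperID, Topic}.
{AuthorID, Topic, Year}: {AuthorID} determines {AuthorID, Year} here but is not a superkey — split on AuthorID → Year, giving {AuthorID, Year} and {AuthorID, Topic}.
{AuthorID, Year}: every determinant is a superkey — BCNF.
{AuthorID, Topic}: every determinant is a superkey — BCNF.
{AuthorID, PaperID, Topic}: every determinant is a superkey — BCNF.

{AuthorID, PaperID, Topic}; {AuthorID, Year}; {Editor, PaperID}; {Score, Year}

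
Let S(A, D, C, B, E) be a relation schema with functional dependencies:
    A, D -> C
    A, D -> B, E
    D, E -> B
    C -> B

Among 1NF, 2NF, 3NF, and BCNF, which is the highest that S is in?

2NF

Candidate key: {A, D}. Prime attributes: {A, D}.
D, E -> B breaks BCNF: {D, E}⁺ = {B, D, E}, so {D, E} is not a superkey.
D, E -> B determines the non-prime attribute {B} from a non-superkey — 3NF is violated.
No non-prime attribute depends on a proper subset of any candidate key, so 2NF holds.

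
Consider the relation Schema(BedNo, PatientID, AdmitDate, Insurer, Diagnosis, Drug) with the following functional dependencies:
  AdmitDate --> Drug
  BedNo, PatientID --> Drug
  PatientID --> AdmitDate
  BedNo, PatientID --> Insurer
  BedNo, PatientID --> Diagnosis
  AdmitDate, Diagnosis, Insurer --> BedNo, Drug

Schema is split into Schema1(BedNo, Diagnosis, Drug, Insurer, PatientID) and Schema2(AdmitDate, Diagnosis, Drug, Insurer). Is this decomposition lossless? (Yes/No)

No

The shared attributes are {Diagnosis, Drug, Insurer} and {Diagnosis, Drug, Insurer}⁺ = {Diagnosis, Drug, Insurer}.
Schema1 ⊄ {Diagnosis, Drug, Insurer} and Schema2 ⊄ {Diagnosis, Drug, Insurer}, so the split is lossy.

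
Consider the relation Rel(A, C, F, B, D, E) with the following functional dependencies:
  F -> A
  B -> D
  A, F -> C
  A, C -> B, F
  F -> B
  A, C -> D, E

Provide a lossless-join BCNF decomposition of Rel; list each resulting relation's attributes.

Candidate keys of the original relation: {A, C}, {F}.
Within {A, B, C, D, E, F}: {B}⁺ ∩ {A, B, C, D, E, F} = {B, D}, not the whole set, so B -> D violates BCNF; decompose into {B, D} and {A, B, C, E, F}.
{B, D}: every determinant is a superkey — BCNF.
{A, B, C, E, F}: every determinant is a superkey — BCNF.

{A, B, C, E, F}; {B, D}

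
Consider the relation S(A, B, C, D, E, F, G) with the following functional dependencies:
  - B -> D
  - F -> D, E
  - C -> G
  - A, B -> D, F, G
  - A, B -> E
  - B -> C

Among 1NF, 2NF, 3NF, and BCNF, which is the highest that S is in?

1NF

Candidate key: {A, B}. Prime attributes: {A, B}.
B -> D: {B}⁺ = {B, C, D, G}, which is not all of the attributes, so the left side is not a superkey — BCNF is violated.
B -> D determines the non-prime attribute {D} from a non-superkey — 3NF is violated.
The proper key subset {B} of {A, B} determines non-prime {C, D, G}, so the relation is not even in 2NF.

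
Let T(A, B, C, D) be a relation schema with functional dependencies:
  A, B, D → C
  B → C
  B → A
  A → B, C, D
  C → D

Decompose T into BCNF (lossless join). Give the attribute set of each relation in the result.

{A, B, C}; {C, D}

Candidate keys of the original relation: {A}, {B}.
Within {A, B, C, D}: {C}⁺ ∩ {A, B, C, D} = {C, D}, not the whole set, so C → D violates BCNF; decompose into {C, D} and {A, B, C}.
{C, D}: every determinant is a superkey — BCNF.
{A, B, C}: every determinant is a superkey — BCNF.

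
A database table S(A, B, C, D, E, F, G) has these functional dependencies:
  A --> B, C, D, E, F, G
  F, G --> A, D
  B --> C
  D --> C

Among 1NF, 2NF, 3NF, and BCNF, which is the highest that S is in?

2NF

Candidate keys: {A}, {F, G}. Prime attributes: {A, F, G}.
B --> C: {B}⁺ = {B, C}, which is not all of the attributes, so the left side is not a superkey — BCNF is violated.
Because {C} is non-prime and the left side of B --> C is not a superkey, the relation is not in 3NF.
No proper subset of a key has a non-prime attribute in its closure, so there is no partial dependency; 2NF holds.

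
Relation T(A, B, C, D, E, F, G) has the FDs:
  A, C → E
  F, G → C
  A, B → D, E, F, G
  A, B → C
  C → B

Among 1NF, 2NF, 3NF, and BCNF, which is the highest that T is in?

3NF

Candidate keys: {A, B}, {A, C}, {A, F, G}. Prime attributes: {A, B, C, F, G}.
F, G → C: {F, G}⁺ = {B, C, F, G}, which is not all of the attributes, so the left side is not a superkey — BCNF is violated.
Its right-hand attributes {C} are all prime, as are those of every other non-superkey FD — the relation is in 3NF.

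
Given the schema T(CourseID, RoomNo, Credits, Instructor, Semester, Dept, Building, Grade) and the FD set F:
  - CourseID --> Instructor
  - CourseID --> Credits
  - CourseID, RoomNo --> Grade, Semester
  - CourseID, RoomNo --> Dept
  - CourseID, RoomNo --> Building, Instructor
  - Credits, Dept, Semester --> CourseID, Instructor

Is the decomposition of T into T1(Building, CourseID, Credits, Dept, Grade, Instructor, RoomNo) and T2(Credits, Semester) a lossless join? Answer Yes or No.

No

The shared attributes are {Credits} and {Credits}⁺ = {Credits}.
The closure covers neither T1 nor T2 entirely; the join is not lossless.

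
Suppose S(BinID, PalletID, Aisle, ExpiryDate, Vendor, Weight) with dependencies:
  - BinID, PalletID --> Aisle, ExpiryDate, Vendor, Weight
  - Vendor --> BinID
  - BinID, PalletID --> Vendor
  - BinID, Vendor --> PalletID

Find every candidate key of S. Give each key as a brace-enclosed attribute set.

{Vendor}⁺ = {Aisle, BinID, ExpiryDate, PalletID, Vendor, Weight}, which is every attribute, so {Vendor} is a candidate key.
{BinID, PalletID}⁺ = {Aisle, BinID, ExpiryDate, PalletID, Vendor, Weight}, which is every attribute, so {BinID, PalletID} is a candidate key.
These are minimal and exhaustive — every other superkey contains one of them.

{BinID, PalletID}, {Vendor}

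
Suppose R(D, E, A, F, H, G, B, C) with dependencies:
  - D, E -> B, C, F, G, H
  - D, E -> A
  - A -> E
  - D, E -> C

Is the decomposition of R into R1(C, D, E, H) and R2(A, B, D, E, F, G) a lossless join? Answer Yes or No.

R1 ∩ R2 = {D, E}; its closure under F is {A, B, C, D, E, F, G, H}.
Since R1 ⊆ {A, B, C, D, E, F, G, H}, the intersection is a superkey of R1; the decomposition is lossless.

Yes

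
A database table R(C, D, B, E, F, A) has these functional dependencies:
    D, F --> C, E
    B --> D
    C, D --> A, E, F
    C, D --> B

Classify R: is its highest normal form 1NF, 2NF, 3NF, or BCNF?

Candidate keys: {B, C}, {B, F}, {C, D}, {D, F}. Prime attributes: {B, C, D, F}.
B --> D: {B}⁺ = {B, D}, which is not all of the attributes, so the left side is not a superkey — BCNF is violated.
But every attribute on its right side ({D}) is prime, and the same holds for every other non-superkey FD, so 3NF still holds.

3NF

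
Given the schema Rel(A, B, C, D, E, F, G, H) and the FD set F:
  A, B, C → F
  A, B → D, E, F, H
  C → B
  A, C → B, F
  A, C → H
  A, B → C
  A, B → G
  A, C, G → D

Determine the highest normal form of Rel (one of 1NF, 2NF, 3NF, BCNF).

Candidate keys: {A, B}, {A, C}. Prime attributes: {A, B, C}.
For C → B we have {C}⁺ = {B, C}; {C} is not a superkey, so BCNF fails.
But every attribute on its right side ({B}) is prime, and the same holds for every other non-superkey FD, so 3NF still holds.

3NF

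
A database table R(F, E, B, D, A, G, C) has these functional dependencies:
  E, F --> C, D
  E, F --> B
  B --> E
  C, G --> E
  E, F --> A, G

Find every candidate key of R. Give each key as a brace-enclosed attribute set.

{B, F}, {C, F, G}, {E, F}

{F} never appears on the right of any FD, so every key must include it.
{B, F}⁺ = {A, B, C, D, E, F, G} — all of the relation — so {B, F} is a candidate key.
{E, F}⁺ = {A, B, C, D, E, F, G} — all of the relation — so {E, F} is a candidate key.
{C, F, G}⁺ = {A, B, C, D, E, F, G} — all of the relation — so {C, F, G} is a candidate key.
These are minimal and exhaustive — every other superkey contains one of them.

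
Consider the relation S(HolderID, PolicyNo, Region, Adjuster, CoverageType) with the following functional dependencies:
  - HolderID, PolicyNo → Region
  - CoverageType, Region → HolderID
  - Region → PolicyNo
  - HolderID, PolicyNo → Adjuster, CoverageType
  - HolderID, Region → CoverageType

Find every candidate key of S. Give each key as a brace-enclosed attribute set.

{CoverageType, Region}, {HolderID, PolicyNo}, {HolderID, Region}

{CoverageType, Region}⁺ = {Adjuster, CoverageType, HolderID, PolicyNo, Region} — all of the relation — so {CoverageType, Region} is a candidate key.
{HolderID, PolicyNo}⁺ = {Adjuster, CoverageType, HolderID, PolicyNo, Region} — all of the relation — so {HolderID, PolicyNo} is a candidate key.
{HolderID, Region}⁺ = {Adjuster, CoverageType, HolderID, PolicyNo, Region} — all of the relation — so {HolderID, Region} is a candidate key.
Any other superkey properly contains one of these, so there are no further candidate keys.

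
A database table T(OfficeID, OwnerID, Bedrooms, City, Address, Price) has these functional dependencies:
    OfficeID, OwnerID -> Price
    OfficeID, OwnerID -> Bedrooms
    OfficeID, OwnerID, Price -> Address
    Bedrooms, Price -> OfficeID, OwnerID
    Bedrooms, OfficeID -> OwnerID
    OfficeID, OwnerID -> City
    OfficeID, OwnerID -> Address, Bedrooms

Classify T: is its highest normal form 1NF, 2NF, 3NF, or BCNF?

BCNF

Candidate keys: {Bedrooms, OfficeID}, {Bedrooms, Price}, {OfficeID, OwnerID}. Prime attributes: {Bedrooms, OfficeID, OwnerID, Price}.
Every FD has a superkey on the left, so the relation is in BCNF.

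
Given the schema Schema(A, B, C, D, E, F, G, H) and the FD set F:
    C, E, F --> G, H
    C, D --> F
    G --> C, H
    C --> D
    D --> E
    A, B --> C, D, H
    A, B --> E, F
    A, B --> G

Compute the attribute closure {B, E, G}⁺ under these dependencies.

{B, C, D, E, F, G, H}

Start with {B, E, G}.
G --> C, H applies; add {C, H} → now {B, C, E, G, H}.
C --> D applies; add {D} → now {B, C, D, E, G, H}.
C, D --> F applies; add {F} → now {B, C, D, E, F, G, H}.
No further FD applies.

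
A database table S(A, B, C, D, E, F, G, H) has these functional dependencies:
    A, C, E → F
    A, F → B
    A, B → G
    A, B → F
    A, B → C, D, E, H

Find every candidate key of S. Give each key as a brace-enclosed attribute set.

{A, B}, {A, C, E}, {A, F}

Attributes never on any right-hand side: {A} — every candidate key must contain it.
Closure of {A, B} is {A, B, C, D, E, F, G, H}, the whole schema; {A, B} is a candidate key.
Closure of {A, F} is {A, B, C, D, E, F, G, H}, the whole schema; {A, F} is a candidate key.
Closure of {A, C, E} is {A, B, C, D, E, F, G, H}, the whole schema; {A, C, E} is a candidate key.
These are minimal and exhaustive — every other superkey contains one of them.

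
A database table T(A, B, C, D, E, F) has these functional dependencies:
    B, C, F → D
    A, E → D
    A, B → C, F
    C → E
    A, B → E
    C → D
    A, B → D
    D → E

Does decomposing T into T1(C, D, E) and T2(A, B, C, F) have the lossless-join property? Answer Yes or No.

Yes

Common attributes: {C}; their closure is {C, D, E}.
Since T1 ⊆ {C, D, E}, the intersection is a superkey of T1; the decomposition is lossless.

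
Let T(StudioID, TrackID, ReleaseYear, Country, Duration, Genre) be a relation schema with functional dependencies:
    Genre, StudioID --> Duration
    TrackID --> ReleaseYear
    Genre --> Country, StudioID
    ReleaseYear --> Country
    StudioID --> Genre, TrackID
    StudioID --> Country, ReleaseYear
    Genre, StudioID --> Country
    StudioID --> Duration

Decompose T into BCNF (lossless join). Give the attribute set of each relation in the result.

{Country, ReleaseYear}; {Duration, Genre, StudioID, TrackID}; {ReleaseYear, TrackID}

Candidate keys of the original relation: {Genre}, {StudioID}.
In {Country, Duration, Genre, ReleaseYear, StudioID, TrackID}, {TrackID} is not a superkey ({TrackID}⁺ restricted to this set is {Country, ReleaseYear, TrackID}), so split on TrackID --> Country, ReleaseYear into {Country, ReleaseYear, TrackID} and {Duration, Genre, StudioID, TrackID}.
In {Country, ReleaseYear, TrackID}, {ReleaseYear} is not a superkey ({ReleaseYear}⁺ restricted to this set is {Country, ReleaseYear}), so split on ReleaseYear --> Country into {Country, ReleaseYear} and {ReleaseYear, TrackID}.
{Country, ReleaseYear} is in BCNF.
{ReleaseYear, TrackID} is in BCNF.
{Duration, Genre, StudioID, TrackID} is in BCNF.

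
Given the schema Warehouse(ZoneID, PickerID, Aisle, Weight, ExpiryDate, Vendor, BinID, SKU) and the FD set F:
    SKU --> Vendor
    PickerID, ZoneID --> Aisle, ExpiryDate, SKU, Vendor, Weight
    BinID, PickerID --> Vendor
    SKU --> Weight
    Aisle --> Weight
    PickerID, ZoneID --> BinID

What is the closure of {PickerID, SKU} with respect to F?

Start with {PickerID, SKU}.
SKU --> Vendor applies; add {Vendor} → now {PickerID, SKU, Vendor}.
SKU --> Weight applies; add {Weight} → now {PickerID, SKU, Vendor, Weight}.
No further FD applies.

{PickerID, SKU, Vendor, Weight}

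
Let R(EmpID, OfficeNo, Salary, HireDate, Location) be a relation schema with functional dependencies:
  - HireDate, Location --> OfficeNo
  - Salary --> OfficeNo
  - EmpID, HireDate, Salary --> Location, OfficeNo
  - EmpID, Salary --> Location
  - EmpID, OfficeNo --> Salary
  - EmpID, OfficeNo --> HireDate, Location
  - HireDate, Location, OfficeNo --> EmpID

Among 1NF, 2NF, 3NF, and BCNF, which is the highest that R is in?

Candidate keys: {EmpID, OfficeNo}, {EmpID, Salary}, {HireDate, Location}. Prime attributes: {EmpID, HireDate, Location, OfficeNo, Salary}.
Salary --> OfficeNo breaks BCNF: {Salary}⁺ = {OfficeNo, Salary}, so {Salary} is not a superkey.
But every attribute on its right side ({OfficeNo}) is prime, and the same holds for every other non-superkey FD, so 3NF still holds.

3NF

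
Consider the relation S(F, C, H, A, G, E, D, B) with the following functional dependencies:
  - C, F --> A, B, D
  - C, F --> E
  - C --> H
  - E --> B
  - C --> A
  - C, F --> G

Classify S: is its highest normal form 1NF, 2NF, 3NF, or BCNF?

1NF

Candidate key: {C, F}. Prime attributes: {C, F}.
C --> H: {C}⁺ = {A, C, H}, which is not all of the attributes, so the left side is not a superkey — BCNF is violated.
Because {H} is non-prime and the left side of C --> H is not a superkey, the relation is not in 3NF.
Since {C} ⊂ {C, F} and {C}⁺ ⊇ {A, H} with {A, H} non-prime, there is a partial dependency; 2NF fails.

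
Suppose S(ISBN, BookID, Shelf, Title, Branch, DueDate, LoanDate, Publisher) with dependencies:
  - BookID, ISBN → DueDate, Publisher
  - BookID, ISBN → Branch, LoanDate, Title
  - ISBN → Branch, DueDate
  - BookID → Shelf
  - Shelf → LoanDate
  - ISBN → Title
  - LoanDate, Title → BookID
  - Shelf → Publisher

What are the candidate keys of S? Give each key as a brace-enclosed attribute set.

Attributes never on any right-hand side: {ISBN} — every candidate key must contain it.
{BookID, ISBN}⁺ = {BookID, Branch, DueDate, ISBN, LoanDate, Publisher, Shelf, Title}, which is every attribute, so {BookID, ISBN} is a candidate key.
{ISBN, LoanDate}⁺ = {BookID, Branch, DueDate, ISBN, LoanDate, Publisher, Shelf, Title}, which is every attribute, so {ISBN, LoanDate} is a candidate key.
{ISBN, Shelf}⁺ = {BookID, Branch, DueDate, ISBN, LoanDate, Publisher, Shelf, Title}, which is every attribute, so {ISBN, Shelf} is a candidate key.
No proper subset of any of these is a key, and no other minimal superkey exists.

{BookID, ISBN}, {ISBN, LoanDate}, {ISBN, Shelf}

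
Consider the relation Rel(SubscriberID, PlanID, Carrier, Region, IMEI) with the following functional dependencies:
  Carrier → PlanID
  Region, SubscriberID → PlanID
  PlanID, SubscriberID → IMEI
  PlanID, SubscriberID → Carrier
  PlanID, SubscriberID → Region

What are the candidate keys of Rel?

{Carrier, SubscriberID}, {PlanID, SubscriberID}, {Region, SubscriberID}

{SubscriberID} never appears on the right of any FD, so every key must include it.
{Carrier, SubscriberID} is a candidate key since {Carrier, SubscriberID}⁺ = {Carrier, IMEI, PlanID, Region, SubscriberID} covers every attribute.
{PlanID, SubscriberID} is a candidate key since {PlanID, SubscriberID}⁺ = {Carrier, IMEI, PlanID, Region, SubscriberID} covers every attribute.
{Region, SubscriberID} is a candidate key since {Region, SubscriberID}⁺ = {Carrier, IMEI, PlanID, Region, SubscriberID} covers every attribute.
No proper subset of any of these is a key, and no other minimal superkey exists.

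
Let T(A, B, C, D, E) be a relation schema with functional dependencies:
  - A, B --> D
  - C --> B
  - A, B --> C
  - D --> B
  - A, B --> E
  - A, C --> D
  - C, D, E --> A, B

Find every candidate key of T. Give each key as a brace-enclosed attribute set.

{A, B}⁺ = {A, B, C, D, E} — all of the relation — so {A, B} is a candidate key.
{A, C}⁺ = {A, B, C, D, E} — all of the relation — so {A, C} is a candidate key.
{A, D}⁺ = {A, B, C, D, E} — all of the relation — so {A, D} is a candidate key.
{C, D, E}⁺ = {A, B, C, D, E} — all of the relation — so {C, D, E} is a candidate key.
These are minimal and exhaustive — every other superkey contains one of them.

{A, B}, {A, C}, {A, D}, {C, D, E}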